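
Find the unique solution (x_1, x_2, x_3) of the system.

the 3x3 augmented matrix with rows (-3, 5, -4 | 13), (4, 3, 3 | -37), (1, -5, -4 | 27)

Forward elimination on [A|b]:
R2 <- R2 - (-4/3)*R1:  [     0   29/3   -7/3  -59/3 ]
R3 <- R3 - (-1/3)*R1:  [     0  -10/3  -16/3   94/3 ]
R3 <- R3 - (-10/29)*R2:  [       0        0  -178/29   712/29 ]
Row echelon form:
[ -3     5       -4  |      13 ]
[  0  29/3     -7/3  |   -59/3 ]
[  0     0  -178/29  |  712/29 ]
Back-substitution:
x_3 = (712/29) / (-178/29) = -4
x_2 = (-59/3 - (-7/3)*(-4)) / (29/3) = -3
x_1 = (13 - (5)*(-3) - (-4)*(-4)) / -3 = -4

(-4, -3, -4)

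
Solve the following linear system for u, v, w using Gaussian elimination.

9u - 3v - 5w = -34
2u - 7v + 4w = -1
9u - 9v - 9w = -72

(0, 3, 5)

Forward elimination on [A|b]:
R2 <- R2 - (2/9)*R1:  [     0  -19/3   46/9   59/9 ]
R3 <- R3 - (1)*R1:  [   0   -6   -4  -38 ]
R3 <- R3 - (18/19)*R2:  [       0        0  -168/19  -840/19 ]
Row echelon form:
[ 9     -3       -5  |      -34 ]
[ 0  -19/3     46/9  |     59/9 ]
[ 0      0  -168/19  |  -840/19 ]
Back-substitution:
w = (-840/19) / (-168/19) = 5
v = (59/9 - (46/9)*(5)) / (-19/3) = 3
u = (-34 - (-3)*(3) - (-5)*(5)) / 9 = 0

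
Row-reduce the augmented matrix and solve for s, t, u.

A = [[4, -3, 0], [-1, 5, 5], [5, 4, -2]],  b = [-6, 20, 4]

(0, 2, 2)

Forward elimination on [A|b]:
R2 <- R2 - (-1/4)*R1:  [    0  17/4     5  37/2 ]
R3 <- R3 - (5/4)*R1:  [    0  31/4    -2  23/2 ]
R3 <- R3 - (31/17)*R2:  [       0        0  -189/17  -378/17 ]
Row echelon form:
[ 4    -3        0  |       -6 ]
[ 0  17/4        5  |     37/2 ]
[ 0     0  -189/17  |  -378/17 ]
Back-substitution:
u = (-378/17) / (-189/17) = 2
t = (37/2 - (5)*(2)) / (17/4) = 2
s = (-6 - (-3)*(2)) / 4 = 0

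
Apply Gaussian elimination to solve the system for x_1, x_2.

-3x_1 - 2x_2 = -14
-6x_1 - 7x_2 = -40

(2, 4)

Forward elimination on [A|b]:
R2 <- R2 - (2)*R1:  [   0   -3  -12 ]
Row echelon form:
[ -3  -2  |  -14 ]
[  0  -3  |  -12 ]
Back-substitution:
x_2 = (-12) / -3 = 4
x_1 = (-14 - (-2)*(4)) / -3 = 2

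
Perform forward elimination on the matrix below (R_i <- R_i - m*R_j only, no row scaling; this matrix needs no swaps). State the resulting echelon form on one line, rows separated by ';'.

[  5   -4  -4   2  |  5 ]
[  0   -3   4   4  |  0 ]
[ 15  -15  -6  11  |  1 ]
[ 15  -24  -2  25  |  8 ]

REF = [5 -4 -4 2 5; 0 -3 4 4 0; 0 0 2 1 -14; 0 0 0 6 -49]

Forward elimination:
R3 <- R3 - (3)*R1:  [   0   -3    6    5  -14 ]
R4 <- R4 - (3)*R1:  [   0  -12   10   19   -7 ]
R3 <- R3 - (1)*R2:  [   0    0    2    1  -14 ]
R4 <- R4 - (4)*R2:  [  0   0  -6   3  -7 ]
R4 <- R4 - (-3)*R3:  [   0    0    0    6  -49 ]
Row echelon form:
[ 5  -4  -4  2  |    5 ]
[ 0  -3   4  4  |    0 ]
[ 0   0   2  1  |  -14 ]
[ 0   0   0  6  |  -49 ]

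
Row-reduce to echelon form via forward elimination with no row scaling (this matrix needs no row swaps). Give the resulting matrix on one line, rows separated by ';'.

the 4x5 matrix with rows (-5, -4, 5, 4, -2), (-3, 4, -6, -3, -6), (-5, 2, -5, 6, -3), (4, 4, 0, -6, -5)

Forward elimination:
R2 <- R2 - (3/5)*R1:  [     0   32/5     -9  -27/5  -24/5 ]
R3 <- R3 - (1)*R1:  [   0    6  -10    2   -1 ]
R4 <- R4 - (-4/5)*R1:  [     0    4/5      4  -14/5  -33/5 ]
R3 <- R3 - (15/16)*R2:  [      0       0  -25/16  113/16     7/2 ]
R4 <- R4 - (1/8)*R2:  [     0      0   41/8  -17/8     -6 ]
R4 <- R4 - (-82/25)*R3:  [      0       0       0  526/25  137/25 ]
Row echelon form:
[ -5    -4       5       4      -2 ]
[  0  32/5      -9   -27/5   -24/5 ]
[  0     0  -25/16  113/16     7/2 ]
[  0     0       0  526/25  137/25 ]

REF = [-5 -4 5 4 -2; 0 32/5 -9 -27/5 -24/5; 0 0 -25/16 113/16 7/2; 0 0 0 526/25 137/25]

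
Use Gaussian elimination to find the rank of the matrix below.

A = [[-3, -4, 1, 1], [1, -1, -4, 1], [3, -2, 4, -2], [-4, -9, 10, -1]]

rank(A) = 3

Row reduction:
R2 <- R2 - (-1/3)*R1:  [     0   -7/3  -11/3    4/3 ]
R3 <- R3 - (-1)*R1:  [  0  -6   5  -1 ]
R4 <- R4 - (4/3)*R1:  [     0  -11/3   26/3   -7/3 ]
R3 <- R3 - (18/7)*R2:  [     0      0  101/7  -31/7 ]
R4 <- R4 - (11/7)*R2:  [     0      0  101/7  -31/7 ]
R4 <- R4 - (1)*R3:  [ 0  0  0  0 ]
Row echelon form:
[ -3    -4      1      1 ]
[  0  -7/3  -11/3    4/3 ]
[  0     0  101/7  -31/7 ]
[  0     0      0      0 ]
Nonzero rows / pivot columns: 3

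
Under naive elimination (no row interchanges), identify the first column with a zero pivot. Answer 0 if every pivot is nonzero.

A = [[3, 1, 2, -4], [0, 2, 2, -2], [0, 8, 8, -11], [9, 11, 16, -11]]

Naive forward elimination:
R4 <- R4 - (3)*R1:  [  0   8  10   1 ]
R3 <- R3 - (4)*R2:  [  0   0   0  -3 ]
R4 <- R4 - (4)*R2:  [ 0  0  2  9 ]
Matrix at this point:
[ 3  1  2  -4 ]
[ 0  2  2  -2 ]
[ 0  0  0  -3 ]
[ 0  0  2   9 ]
Pivot entry (3,3) is zero but row 4 has 2 in column 3 -> naive elimination stops; a row interchange (e.g. R3 <-> R4) would be required here.

first zero-pivot column = 3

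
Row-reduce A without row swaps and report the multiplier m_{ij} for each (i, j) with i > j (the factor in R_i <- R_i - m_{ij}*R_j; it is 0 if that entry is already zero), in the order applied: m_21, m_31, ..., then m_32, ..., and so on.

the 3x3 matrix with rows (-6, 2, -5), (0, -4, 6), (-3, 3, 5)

Forward elimination:
R2: entry in column 1 is already 0 -> m_{21} = 0 (no row operation needed)
R3 <- R3 - (1/2)*R1:  [    0     2  15/2 ]
R3 <- R3 - (-1/2)*R2:  [    0     0  21/2 ]
Multipliers (in order of application): m_{21} = 0, m_{31} = 1/2, m_{32} = -1/2

multipliers: 0, 1/2, -1/2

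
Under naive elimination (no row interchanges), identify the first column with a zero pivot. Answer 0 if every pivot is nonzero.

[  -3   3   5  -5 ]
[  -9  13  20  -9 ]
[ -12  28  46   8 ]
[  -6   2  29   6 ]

Naive forward elimination:
R2 <- R2 - (3)*R1:  [ 0  4  5  6 ]
R3 <- R3 - (4)*R1:  [  0  16  26  28 ]
R4 <- R4 - (2)*R1:  [  0  -4  19  16 ]
R3 <- R3 - (4)*R2:  [ 0  0  6  4 ]
R4 <- R4 - (-1)*R2:  [  0   0  24  22 ]
R4 <- R4 - (4)*R3:  [ 0  0  0  6 ]
All pivots nonzero; naive elimination completes without hitting a zero pivot.

first zero-pivot column = 0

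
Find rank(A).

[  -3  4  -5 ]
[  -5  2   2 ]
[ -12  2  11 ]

rank(A) = 2

Row reduction:
R2 <- R2 - (5/3)*R1:  [     0  -14/3   31/3 ]
R3 <- R3 - (4)*R1:  [   0  -14   31 ]
R3 <- R3 - (3)*R2:  [ 0  0  0 ]
Row echelon form:
[ -3      4    -5 ]
[  0  -14/3  31/3 ]
[  0      0     0 ]
Nonzero rows / pivot columns: 2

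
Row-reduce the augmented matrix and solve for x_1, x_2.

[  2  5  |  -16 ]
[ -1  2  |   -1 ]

(-3, -2)

Forward elimination on [A|b]:
R2 <- R2 - (-1/2)*R1:  [   0  9/2   -9 ]
Row echelon form:
[ 2    5  |  -16 ]
[ 0  9/2  |   -9 ]
Back-substitution:
x_2 = (-9) / (9/2) = -2
x_1 = (-16 - (5)*(-2)) / 2 = -3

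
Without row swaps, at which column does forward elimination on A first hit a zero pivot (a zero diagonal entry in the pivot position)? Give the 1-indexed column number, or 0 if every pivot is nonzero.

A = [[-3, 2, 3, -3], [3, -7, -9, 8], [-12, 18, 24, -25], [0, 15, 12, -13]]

first zero-pivot column = 3

Naive forward elimination:
R2 <- R2 - (-1)*R1:  [  0  -5  -6   5 ]
R3 <- R3 - (4)*R1:  [   0   10   12  -13 ]
R3 <- R3 - (-2)*R2:  [  0   0   0  -3 ]
R4 <- R4 - (-3)*R2:  [  0   0  -6   2 ]
Matrix at this point:
[ -3   2   3  -3 ]
[  0  -5  -6   5 ]
[  0   0   0  -3 ]
[  0   0  -6   2 ]
Pivot entry (3,3) is zero but row 4 has -6 in column 3 -> naive elimination stops; a row interchange (e.g. R3 <-> R4) would be required here.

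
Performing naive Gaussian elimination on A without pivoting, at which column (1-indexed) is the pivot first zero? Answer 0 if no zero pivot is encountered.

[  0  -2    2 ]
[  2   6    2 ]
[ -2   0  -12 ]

Naive forward elimination:
Pivot entry (1,1) is zero but row 2 has 2 in column 1 -> naive elimination stops; a row interchange (e.g. R1 <-> R2) would be required here.

first zero-pivot column = 1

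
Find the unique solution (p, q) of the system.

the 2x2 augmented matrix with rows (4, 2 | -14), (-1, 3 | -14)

Forward elimination on [A|b]:
R2 <- R2 - (-1/4)*R1:  [     0    7/2  -35/2 ]
Row echelon form:
[ 4    2  |    -14 ]
[ 0  7/2  |  -35/2 ]
Back-substitution:
q = (-35/2) / (7/2) = -5
p = (-14 - (2)*(-5)) / 4 = -1

(-1, -5)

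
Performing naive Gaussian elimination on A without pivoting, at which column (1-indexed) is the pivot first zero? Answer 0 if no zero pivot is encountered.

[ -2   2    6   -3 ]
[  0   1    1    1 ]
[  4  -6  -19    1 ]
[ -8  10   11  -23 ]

Naive forward elimination:
R3 <- R3 - (-2)*R1:  [  0  -2  -7  -5 ]
R4 <- R4 - (4)*R1:  [   0    2  -13  -11 ]
R3 <- R3 - (-2)*R2:  [  0   0  -5  -3 ]
R4 <- R4 - (2)*R2:  [   0    0  -15  -13 ]
R4 <- R4 - (3)*R3:  [  0   0   0  -4 ]
All pivots nonzero; naive elimination completes without hitting a zero pivot.

first zero-pivot column = 0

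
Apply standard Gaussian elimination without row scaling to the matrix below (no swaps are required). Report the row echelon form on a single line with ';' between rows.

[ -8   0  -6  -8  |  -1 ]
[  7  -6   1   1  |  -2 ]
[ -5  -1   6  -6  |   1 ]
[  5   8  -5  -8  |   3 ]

REF = [-8 0 -6 -8 -1; 0 -6 -17/4 -6 -23/8; 0 0 251/24 0 101/48; 0 0 0 -21 362/251]

Forward elimination:
R2 <- R2 - (-7/8)*R1:  [     0     -6  -17/4     -6  -23/8 ]
R3 <- R3 - (5/8)*R1:  [    0    -1  39/4    -1  13/8 ]
R4 <- R4 - (-5/8)*R1:  [     0      8  -35/4    -13   19/8 ]
R3 <- R3 - (1/6)*R2:  [      0       0  251/24       0  101/48 ]
R4 <- R4 - (-4/3)*R2:  [       0        0  -173/12      -21   -35/24 ]
R4 <- R4 - (-346/251)*R3:  [       0        0        0      -21  362/251 ]
Row echelon form:
[ -8   0      -6   -8  |       -1 ]
[  0  -6   -17/4   -6  |    -23/8 ]
[  0   0  251/24    0  |   101/48 ]
[  0   0       0  -21  |  362/251 ]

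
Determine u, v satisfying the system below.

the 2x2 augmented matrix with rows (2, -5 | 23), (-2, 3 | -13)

Forward elimination on [A|b]:
R2 <- R2 - (-1)*R1:  [  0  -2  10 ]
Row echelon form:
[ 2  -5  |  23 ]
[ 0  -2  |  10 ]
Back-substitution:
v = (10) / -2 = -5
u = (23 - (-5)*(-5)) / 2 = -1

(-1, -5)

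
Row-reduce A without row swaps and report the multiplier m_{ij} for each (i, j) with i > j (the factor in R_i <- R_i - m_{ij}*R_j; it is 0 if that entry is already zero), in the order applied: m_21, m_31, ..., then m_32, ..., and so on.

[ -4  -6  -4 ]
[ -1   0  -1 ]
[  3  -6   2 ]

Forward elimination:
R2 <- R2 - (1/4)*R1:  [   0  3/2    0 ]
R3 <- R3 - (-3/4)*R1:  [     0  -21/2     -1 ]
R3 <- R3 - (-7)*R2:  [  0   0  -1 ]
Multipliers (in order of application): m_{21} = 1/4, m_{31} = -3/4, m_{32} = -7

multipliers: 1/4, -3/4, -7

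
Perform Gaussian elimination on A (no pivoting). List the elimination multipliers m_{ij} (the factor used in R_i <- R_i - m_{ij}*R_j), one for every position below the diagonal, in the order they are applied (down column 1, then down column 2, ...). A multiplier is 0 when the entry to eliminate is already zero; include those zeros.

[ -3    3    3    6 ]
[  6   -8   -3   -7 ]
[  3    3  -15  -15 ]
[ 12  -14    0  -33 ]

multipliers: -2, -1, -4, -3, 1, -3

Forward elimination:
R2 <- R2 - (-2)*R1:  [  0  -2   3   5 ]
R3 <- R3 - (-1)*R1:  [   0    6  -12   -9 ]
R4 <- R4 - (-4)*R1:  [  0  -2  12  -9 ]
R3 <- R3 - (-3)*R2:  [  0   0  -3   6 ]
R4 <- R4 - (1)*R2:  [   0    0    9  -14 ]
R4 <- R4 - (-3)*R3:  [ 0  0  0  4 ]
Multipliers (in order of application): m_{21} = -2, m_{31} = -1, m_{41} = -4, m_{32} = -3, m_{42} = 1, m_{43} = -3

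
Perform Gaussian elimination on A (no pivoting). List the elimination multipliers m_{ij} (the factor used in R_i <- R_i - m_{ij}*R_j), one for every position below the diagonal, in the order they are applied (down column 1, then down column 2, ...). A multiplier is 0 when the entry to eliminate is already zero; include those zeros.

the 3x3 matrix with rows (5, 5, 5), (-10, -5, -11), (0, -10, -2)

Forward elimination:
R2 <- R2 - (-2)*R1:  [  0   5  -1 ]
R3: entry in column 1 is already 0 -> m_{31} = 0 (no row operation needed)
R3 <- R3 - (-2)*R2:  [  0   0  -4 ]
Multipliers (in order of application): m_{21} = -2, m_{31} = 0, m_{32} = -2

multipliers: -2, 0, -2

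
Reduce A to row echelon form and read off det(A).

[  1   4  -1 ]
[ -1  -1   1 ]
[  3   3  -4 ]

det(A) = -3

Forward elimination:
R2 <- R2 - (-1)*R1:  [ 0  3  0 ]
R3 <- R3 - (3)*R1:  [  0  -9  -1 ]
R3 <- R3 - (-3)*R2:  [  0   0  -1 ]
Upper-triangular form:
[ 1  4  -1 ]
[ 0  3   0 ]
[ 0  0  -1 ]
det(A) = (-1)^0 * (1) * (3) * (-1) = -3  (0 row swaps -> sign +1)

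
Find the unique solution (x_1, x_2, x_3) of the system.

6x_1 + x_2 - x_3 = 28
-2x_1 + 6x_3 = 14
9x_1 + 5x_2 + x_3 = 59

(5, 2, 4)

Forward elimination on [A|b]:
R2 <- R2 - (-1/3)*R1:  [    0   1/3  17/3  70/3 ]
R3 <- R3 - (3/2)*R1:  [   0  7/2  5/2   17 ]
R3 <- R3 - (21/2)*R2:  [    0     0   -57  -228 ]
Row echelon form:
[ 6    1    -1  |    28 ]
[ 0  1/3  17/3  |  70/3 ]
[ 0    0   -57  |  -228 ]
Back-substitution:
x_3 = (-228) / -57 = 4
x_2 = (70/3 - (17/3)*(4)) / (1/3) = 2
x_1 = (28 - (1)*(2) - (-1)*(4)) / 6 = 5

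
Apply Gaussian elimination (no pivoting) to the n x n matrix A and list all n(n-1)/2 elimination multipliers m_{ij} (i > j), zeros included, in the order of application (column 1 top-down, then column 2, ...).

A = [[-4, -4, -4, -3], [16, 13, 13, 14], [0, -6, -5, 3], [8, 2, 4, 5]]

Forward elimination:
R2 <- R2 - (-4)*R1:  [  0  -3  -3   2 ]
R3: entry in column 1 is already 0 -> m_{31} = 0 (no row operation needed)
R4 <- R4 - (-2)*R1:  [  0  -6  -4  -1 ]
R3 <- R3 - (2)*R2:  [  0   0   1  -1 ]
R4 <- R4 - (2)*R2:  [  0   0   2  -5 ]
R4 <- R4 - (2)*R3:  [  0   0   0  -3 ]
Multipliers (in order of application): m_{21} = -4, m_{31} = 0, m_{41} = -2, m_{32} = 2, m_{42} = 2, m_{43} = 2

multipliers: -4, 0, -2, 2, 2, 2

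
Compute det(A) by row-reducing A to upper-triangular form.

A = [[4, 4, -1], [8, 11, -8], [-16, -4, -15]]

Forward elimination:
R2 <- R2 - (2)*R1:  [  0   3  -6 ]
R3 <- R3 - (-4)*R1:  [   0   12  -19 ]
R3 <- R3 - (4)*R2:  [ 0  0  5 ]
Upper-triangular form:
[ 4  4  -1 ]
[ 0  3  -6 ]
[ 0  0   5 ]
det(A) = (-1)^0 * (4) * (3) * (5) = 60  (0 row swaps -> sign +1)

det(A) = 60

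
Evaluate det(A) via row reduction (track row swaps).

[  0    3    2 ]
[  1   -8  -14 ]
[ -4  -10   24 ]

Forward elimination:
R1 <-> R2   (pivot in column 1 was zero)
[  1   -8  -14 ]
[  0    3    2 ]
[ -4  -10   24 ]
R3 <- R3 - (-4)*R1:  [   0  -42  -32 ]
R3 <- R3 - (-14)*R2:  [  0   0  -4 ]
Upper-triangular form:
[ 1  -8  -14 ]
[ 0   3    2 ]
[ 0   0   -4 ]
det(A) = (-1)^1 * (1) * (3) * (-4) = 12  (1 row swap -> sign -1)

det(A) = 12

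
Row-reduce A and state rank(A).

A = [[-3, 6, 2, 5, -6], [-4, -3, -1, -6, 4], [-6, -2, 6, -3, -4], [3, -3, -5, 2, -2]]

Row reduction:
R2 <- R2 - (4/3)*R1:  [     0    -11  -11/3  -38/3     12 ]
R3 <- R3 - (2)*R1:  [   0  -14    2  -13    8 ]
R4 <- R4 - (-1)*R1:  [  0   3  -3   7  -8 ]
R3 <- R3 - (14/11)*R2:  [      0       0    20/3  103/33  -80/11 ]
R4 <- R4 - (-3/11)*R2:  [      0       0      -4   39/11  -52/11 ]
R4 <- R4 - (-3/5)*R3:  [       0        0        0   298/55  -100/11 ]
Row echelon form:
[ -3    6      2       5       -6 ]
[  0  -11  -11/3   -38/3       12 ]
[  0    0   20/3  103/33   -80/11 ]
[  0    0      0  298/55  -100/11 ]
Nonzero rows / pivot columns: 4

rank(A) = 4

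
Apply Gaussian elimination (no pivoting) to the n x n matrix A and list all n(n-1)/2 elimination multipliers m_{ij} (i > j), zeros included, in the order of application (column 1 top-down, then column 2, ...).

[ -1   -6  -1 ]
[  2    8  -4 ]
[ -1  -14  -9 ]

Forward elimination:
R2 <- R2 - (-2)*R1:  [  0  -4  -6 ]
R3 <- R3 - (1)*R1:  [  0  -8  -8 ]
R3 <- R3 - (2)*R2:  [ 0  0  4 ]
Multipliers (in order of application): m_{21} = -2, m_{31} = 1, m_{32} = 2

multipliers: -2, 1, 2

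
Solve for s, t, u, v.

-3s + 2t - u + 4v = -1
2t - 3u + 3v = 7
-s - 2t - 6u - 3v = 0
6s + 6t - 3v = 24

(2, 2, -1, 0)

Forward elimination on [A|b]:
R3 <- R3 - (1/3)*R1:  [     0   -8/3  -17/3  -13/3    1/3 ]
R4 <- R4 - (-2)*R1:  [  0  10  -2   5  22 ]
R3 <- R3 - (-4/3)*R2:  [     0      0  -29/3   -1/3   29/3 ]
R4 <- R4 - (5)*R2:  [   0    0   13  -10  -13 ]
R4 <- R4 - (-39/29)*R3:  [       0        0        0  -303/29        0 ]
Row echelon form:
[ -3  2     -1        4  |    -1 ]
[  0  2     -3        3  |     7 ]
[  0  0  -29/3     -1/3  |  29/3 ]
[  0  0      0  -303/29  |     0 ]
Back-substitution:
v = (0) / (-303/29) = 0
u = (29/3 - (-1/3)*(0)) / (-29/3) = -1
t = (7 - (-3)*(-1) - (3)*(0)) / 2 = 2
s = (-1 - (2)*(2) - (-1)*(-1) - (4)*(0)) / -3 = 2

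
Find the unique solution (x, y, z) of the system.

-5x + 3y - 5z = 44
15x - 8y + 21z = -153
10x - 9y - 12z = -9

Forward elimination on [A|b]:
R2 <- R2 - (-3)*R1:  [   0    1    6  -21 ]
R3 <- R3 - (-2)*R1:  [   0   -3  -22   79 ]
R3 <- R3 - (-3)*R2:  [  0   0  -4  16 ]
Row echelon form:
[ -5  3  -5  |   44 ]
[  0  1   6  |  -21 ]
[  0  0  -4  |   16 ]
Back-substitution:
z = (16) / -4 = -4
y = (-21 - (6)*(-4)) / 1 = 3
x = (44 - (3)*(3) - (-5)*(-4)) / -5 = -3

(-3, 3, -4)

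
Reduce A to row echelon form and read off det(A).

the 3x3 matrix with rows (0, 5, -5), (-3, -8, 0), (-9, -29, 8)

Forward elimination:
R1 <-> R2   (pivot in column 1 was zero)
[ -3   -8   0 ]
[  0    5  -5 ]
[ -9  -29   8 ]
R3 <- R3 - (3)*R1:  [  0  -5   8 ]
R3 <- R3 - (-1)*R2:  [ 0  0  3 ]
Upper-triangular form:
[ -3  -8   0 ]
[  0   5  -5 ]
[  0   0   3 ]
det(A) = (-1)^1 * (-3) * (5) * (3) = 45  (1 row swap -> sign -1)

det(A) = 45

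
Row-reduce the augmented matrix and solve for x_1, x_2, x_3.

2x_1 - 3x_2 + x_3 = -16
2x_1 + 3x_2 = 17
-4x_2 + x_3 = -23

Forward elimination on [A|b]:
R2 <- R2 - (1)*R1:  [  0   6  -1  33 ]
R3 <- R3 - (-2/3)*R2:  [   0    0  1/3   -1 ]
Row echelon form:
[ 2  -3    1  |  -16 ]
[ 0   6   -1  |   33 ]
[ 0   0  1/3  |   -1 ]
Back-substitution:
x_3 = (-1) / (1/3) = -3
x_2 = (33 - (-1)*(-3)) / 6 = 5
x_1 = (-16 - (-3)*(5) - (1)*(-3)) / 2 = 1

(1, 5, -3)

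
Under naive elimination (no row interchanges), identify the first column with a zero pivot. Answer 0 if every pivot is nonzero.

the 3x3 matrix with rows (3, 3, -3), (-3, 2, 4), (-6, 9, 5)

first zero-pivot column = 0

Naive forward elimination:
R2 <- R2 - (-1)*R1:  [ 0  5  1 ]
R3 <- R3 - (-2)*R1:  [  0  15  -1 ]
R3 <- R3 - (3)*R2:  [  0   0  -4 ]
All pivots nonzero; naive elimination completes without hitting a zero pivot.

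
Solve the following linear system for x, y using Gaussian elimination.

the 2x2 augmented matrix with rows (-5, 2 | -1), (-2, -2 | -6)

(1, 2)

Forward elimination on [A|b]:
R2 <- R2 - (2/5)*R1:  [     0  -14/5  -28/5 ]
Row echelon form:
[ -5      2  |     -1 ]
[  0  -14/5  |  -28/5 ]
Back-substitution:
y = (-28/5) / (-14/5) = 2
x = (-1 - (2)*(2)) / -5 = 1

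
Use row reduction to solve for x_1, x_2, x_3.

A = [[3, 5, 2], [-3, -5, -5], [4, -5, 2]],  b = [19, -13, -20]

Forward elimination on [A|b]:
R2 <- R2 - (-1)*R1:  [  0   0  -3   6 ]
R3 <- R3 - (4/3)*R1:  [      0   -35/3    -2/3  -136/3 ]
R2 <-> R3   (pivot in column 2 was zero)
[ 3      5     2      19 ]
[ 0  -35/3  -2/3  -136/3 ]
[ 0      0    -3       6 ]
Row echelon form:
[ 3      5     2  |      19 ]
[ 0  -35/3  -2/3  |  -136/3 ]
[ 0      0    -3  |       6 ]
Back-substitution:
x_3 = (6) / -3 = -2
x_2 = (-136/3 - (-2/3)*(-2)) / (-35/3) = 4
x_1 = (19 - (5)*(4) - (2)*(-2)) / 3 = 1

(1, 4, -2)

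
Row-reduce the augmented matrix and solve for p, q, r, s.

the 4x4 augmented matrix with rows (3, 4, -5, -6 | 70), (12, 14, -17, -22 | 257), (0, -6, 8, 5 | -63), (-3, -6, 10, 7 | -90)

(5, 5, -1, -5)

Forward elimination on [A|b]:
R2 <- R2 - (4)*R1:  [   0   -2    3    2  -23 ]
R4 <- R4 - (-1)*R1:  [   0   -2    5    1  -20 ]
R3 <- R3 - (3)*R2:  [  0   0  -1  -1   6 ]
R4 <- R4 - (1)*R2:  [  0   0   2  -1   3 ]
R4 <- R4 - (-2)*R3:  [  0   0   0  -3  15 ]
Row echelon form:
[ 3   4  -5  -6  |   70 ]
[ 0  -2   3   2  |  -23 ]
[ 0   0  -1  -1  |    6 ]
[ 0   0   0  -3  |   15 ]
Back-substitution:
s = (15) / -3 = -5
r = (6 - (-1)*(-5)) / -1 = -1
q = (-23 - (3)*(-1) - (2)*(-5)) / -2 = 5
p = (70 - (4)*(5) - (-5)*(-1) - (-6)*(-5)) / 3 = 5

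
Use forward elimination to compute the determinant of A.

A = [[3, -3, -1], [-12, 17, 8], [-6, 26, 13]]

det(A) = -75

Forward elimination:
R2 <- R2 - (-4)*R1:  [ 0  5  4 ]
R3 <- R3 - (-2)*R1:  [  0  20  11 ]
R3 <- R3 - (4)*R2:  [  0   0  -5 ]
Upper-triangular form:
[ 3  -3  -1 ]
[ 0   5   4 ]
[ 0   0  -5 ]
det(A) = (-1)^0 * (3) * (5) * (-5) = -75  (0 row swaps -> sign +1)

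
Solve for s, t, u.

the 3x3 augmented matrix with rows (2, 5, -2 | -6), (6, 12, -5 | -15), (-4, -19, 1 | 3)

(0, 0, 3)

Forward elimination on [A|b]:
R2 <- R2 - (3)*R1:  [  0  -3   1   3 ]
R3 <- R3 - (-2)*R1:  [  0  -9  -3  -9 ]
R3 <- R3 - (3)*R2:  [   0    0   -6  -18 ]
Row echelon form:
[ 2   5  -2  |   -6 ]
[ 0  -3   1  |    3 ]
[ 0   0  -6  |  -18 ]
Back-substitution:
u = (-18) / -6 = 3
t = (3 - (1)*(3)) / -3 = 0
s = (-6 - (5)*(0) - (-2)*(3)) / 2 = 0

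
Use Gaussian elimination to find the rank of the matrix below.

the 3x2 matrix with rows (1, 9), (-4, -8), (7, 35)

Row reduction:
R2 <- R2 - (-4)*R1:  [  0  28 ]
R3 <- R3 - (7)*R1:  [   0  -28 ]
R3 <- R3 - (-1)*R2:  [ 0  0 ]
Row echelon form:
[ 1   9 ]
[ 0  28 ]
[ 0   0 ]
Nonzero rows / pivot columns: 2

rank(A) = 2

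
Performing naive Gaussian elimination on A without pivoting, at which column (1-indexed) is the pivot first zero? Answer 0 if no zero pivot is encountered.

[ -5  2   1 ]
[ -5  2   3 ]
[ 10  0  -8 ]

Naive forward elimination:
R2 <- R2 - (1)*R1:  [ 0  0  2 ]
R3 <- R3 - (-2)*R1:  [  0   4  -6 ]
Matrix at this point:
[ -5  2   1 ]
[  0  0   2 ]
[  0  4  -6 ]
Pivot entry (2,2) is zero but row 3 has 4 in column 2 -> naive elimination stops; a row interchange (e.g. R2 <-> R3) would be required here.

first zero-pivot column = 2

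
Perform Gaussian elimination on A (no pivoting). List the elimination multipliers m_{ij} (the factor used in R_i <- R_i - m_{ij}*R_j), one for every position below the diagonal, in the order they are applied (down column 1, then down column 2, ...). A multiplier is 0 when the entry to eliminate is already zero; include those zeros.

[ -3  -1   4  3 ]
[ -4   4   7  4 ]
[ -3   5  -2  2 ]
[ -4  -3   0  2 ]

Forward elimination:
R2 <- R2 - (4/3)*R1:  [    0  16/3   5/3     0 ]
R3 <- R3 - (1)*R1:  [  0   6  -6  -1 ]
R4 <- R4 - (4/3)*R1:  [     0   -5/3  -16/3     -2 ]
R3 <- R3 - (9/8)*R2:  [     0      0  -63/8     -1 ]
R4 <- R4 - (-5/16)*R2:  [      0       0  -77/16      -2 ]
R4 <- R4 - (11/18)*R3:  [      0       0       0  -25/18 ]
Multipliers (in order of application): m_{21} = 4/3, m_{31} = 1, m_{41} = 4/3, m_{32} = 9/8, m_{42} = -5/16, m_{43} = 11/18

multipliers: 4/3, 1, 4/3, 9/8, -5/16, 11/18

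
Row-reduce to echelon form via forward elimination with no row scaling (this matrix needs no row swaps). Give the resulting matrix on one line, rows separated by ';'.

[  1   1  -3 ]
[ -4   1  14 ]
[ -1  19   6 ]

Forward elimination:
R2 <- R2 - (-4)*R1:  [ 0  5  2 ]
R3 <- R3 - (-1)*R1:  [  0  20   3 ]
R3 <- R3 - (4)*R2:  [  0   0  -5 ]
Row echelon form:
[ 1  1  -3 ]
[ 0  5   2 ]
[ 0  0  -5 ]

REF = [1 1 -3; 0 5 2; 0 0 -5]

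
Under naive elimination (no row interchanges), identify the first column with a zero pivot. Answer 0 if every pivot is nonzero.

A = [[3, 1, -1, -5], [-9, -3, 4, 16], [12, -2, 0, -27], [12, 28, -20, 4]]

first zero-pivot column = 2

Naive forward elimination:
R2 <- R2 - (-3)*R1:  [ 0  0  1  1 ]
R3 <- R3 - (4)*R1:  [  0  -6   4  -7 ]
R4 <- R4 - (4)*R1:  [   0   24  -16   24 ]
Matrix at this point:
[ 3   1   -1  -5 ]
[ 0   0    1   1 ]
[ 0  -6    4  -7 ]
[ 0  24  -16  24 ]
Pivot entry (2,2) is zero but row 3 has -6 in column 2 -> naive elimination stops; a row interchange (e.g. R2 <-> R3) would be required here.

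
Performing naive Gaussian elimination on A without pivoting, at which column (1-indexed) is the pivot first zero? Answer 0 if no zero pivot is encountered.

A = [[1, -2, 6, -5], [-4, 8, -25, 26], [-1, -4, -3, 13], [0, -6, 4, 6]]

first zero-pivot column = 2

Naive forward elimination:
R2 <- R2 - (-4)*R1:  [  0   0  -1   6 ]
R3 <- R3 - (-1)*R1:  [  0  -6   3   8 ]
Matrix at this point:
[ 1  -2   6  -5 ]
[ 0   0  -1   6 ]
[ 0  -6   3   8 ]
[ 0  -6   4   6 ]
Pivot entry (2,2) is zero but row 3 has -6 in column 2 -> naive elimination stops; a row interchange (e.g. R2 <-> R3) would be required here.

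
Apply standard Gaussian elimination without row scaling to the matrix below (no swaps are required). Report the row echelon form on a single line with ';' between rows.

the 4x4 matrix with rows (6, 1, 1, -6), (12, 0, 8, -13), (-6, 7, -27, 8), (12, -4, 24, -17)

REF = [6 1 1 -6; 0 -2 6 -1; 0 0 -2 -2; 0 0 0 -6]

Forward elimination:
R2 <- R2 - (2)*R1:  [  0  -2   6  -1 ]
R3 <- R3 - (-1)*R1:  [   0    8  -26    2 ]
R4 <- R4 - (2)*R1:  [  0  -6  22  -5 ]
R3 <- R3 - (-4)*R2:  [  0   0  -2  -2 ]
R4 <- R4 - (3)*R2:  [  0   0   4  -2 ]
R4 <- R4 - (-2)*R3:  [  0   0   0  -6 ]
Row echelon form:
[ 6   1   1  -6 ]
[ 0  -2   6  -1 ]
[ 0   0  -2  -2 ]
[ 0   0   0  -6 ]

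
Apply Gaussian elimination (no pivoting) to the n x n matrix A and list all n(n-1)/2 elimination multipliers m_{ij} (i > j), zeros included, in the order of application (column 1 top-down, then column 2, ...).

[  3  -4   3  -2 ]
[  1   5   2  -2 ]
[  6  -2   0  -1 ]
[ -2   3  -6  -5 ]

multipliers: 1/3, 2, -2/3, 18/19, 1/19, 7/12

Forward elimination:
R2 <- R2 - (1/3)*R1:  [    0  19/3     1  -4/3 ]
R3 <- R3 - (2)*R1:  [  0   6  -6   3 ]
R4 <- R4 - (-2/3)*R1:  [     0    1/3     -4  -19/3 ]
R3 <- R3 - (18/19)*R2:  [       0        0  -132/19    81/19 ]
R4 <- R4 - (1/19)*R2:  [       0        0   -77/19  -119/19 ]
R4 <- R4 - (7/12)*R3:  [     0      0      0  -35/4 ]
Multipliers (in order of application): m_{21} = 1/3, m_{31} = 2, m_{41} = -2/3, m_{32} = 18/19, m_{42} = 1/19, m_{43} = 7/12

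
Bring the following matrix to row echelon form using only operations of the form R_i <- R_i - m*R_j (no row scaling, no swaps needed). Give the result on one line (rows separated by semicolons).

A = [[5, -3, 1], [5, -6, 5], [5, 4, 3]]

Forward elimination:
R2 <- R2 - (1)*R1:  [  0  -3   4 ]
R3 <- R3 - (1)*R1:  [ 0  7  2 ]
R3 <- R3 - (-7/3)*R2:  [    0     0  34/3 ]
Row echelon form:
[ 5  -3     1 ]
[ 0  -3     4 ]
[ 0   0  34/3 ]

REF = [5 -3 1; 0 -3 4; 0 0 34/3]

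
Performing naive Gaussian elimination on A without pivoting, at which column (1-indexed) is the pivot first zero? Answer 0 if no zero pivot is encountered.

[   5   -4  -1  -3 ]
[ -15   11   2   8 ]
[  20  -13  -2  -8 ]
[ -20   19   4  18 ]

Naive forward elimination:
R2 <- R2 - (-3)*R1:  [  0  -1  -1  -1 ]
R3 <- R3 - (4)*R1:  [ 0  3  2  4 ]
R4 <- R4 - (-4)*R1:  [ 0  3  0  6 ]
R3 <- R3 - (-3)*R2:  [  0   0  -1   1 ]
R4 <- R4 - (-3)*R2:  [  0   0  -3   3 ]
R4 <- R4 - (3)*R3:  [ 0  0  0  0 ]
Matrix at this point:
[ 5  -4  -1  -3 ]
[ 0  -1  -1  -1 ]
[ 0   0  -1   1 ]
[ 0   0   0   0 ]
Pivot entry (4,4) in the last row is zero and there are no rows below to swap with -> zero pivot in column 4 (A is singular).

first zero-pivot column = 4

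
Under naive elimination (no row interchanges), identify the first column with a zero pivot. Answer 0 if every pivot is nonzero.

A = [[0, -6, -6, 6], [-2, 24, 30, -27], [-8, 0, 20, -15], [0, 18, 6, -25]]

Naive forward elimination:
Pivot entry (1,1) is zero but row 2 has -2 in column 1 -> naive elimination stops; a row interchange (e.g. R1 <-> R2) would be required here.

first zero-pivot column = 1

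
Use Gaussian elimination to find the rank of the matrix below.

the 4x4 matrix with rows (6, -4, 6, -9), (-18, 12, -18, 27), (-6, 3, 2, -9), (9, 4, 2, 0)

rank(A) = 3

Row reduction:
R2 <- R2 - (-3)*R1:  [ 0  0  0  0 ]
R3 <- R3 - (-1)*R1:  [   0   -1    8  -18 ]
R4 <- R4 - (3/2)*R1:  [    0    10    -7  27/2 ]
R2 <-> R3   (pivot in column 2 was zero)
[ 6  -4   6    -9 ]
[ 0  -1   8   -18 ]
[ 0   0   0     0 ]
[ 0  10  -7  27/2 ]
R4 <- R4 - (-10)*R2:  [      0       0      73  -333/2 ]
R3 <-> R4   (pivot in column 3 was zero)
[ 6  -4   6      -9 ]
[ 0  -1   8     -18 ]
[ 0   0  73  -333/2 ]
[ 0   0   0       0 ]
Row echelon form:
[ 6  -4   6      -9 ]
[ 0  -1   8     -18 ]
[ 0   0  73  -333/2 ]
[ 0   0   0       0 ]
Nonzero rows / pivot columns: 3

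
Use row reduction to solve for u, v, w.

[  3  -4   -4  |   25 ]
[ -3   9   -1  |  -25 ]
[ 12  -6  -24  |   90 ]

(-5, -5, -5)

Forward elimination on [A|b]:
R2 <- R2 - (-1)*R1:  [  0   5  -5   0 ]
R3 <- R3 - (4)*R1:  [   0   10   -8  -10 ]
R3 <- R3 - (2)*R2:  [   0    0    2  -10 ]
Row echelon form:
[ 3  -4  -4  |   25 ]
[ 0   5  -5  |    0 ]
[ 0   0   2  |  -10 ]
Back-substitution:
w = (-10) / 2 = -5
v = (0 - (-5)*(-5)) / 5 = -5
u = (25 - (-4)*(-5) - (-4)*(-5)) / 3 = -5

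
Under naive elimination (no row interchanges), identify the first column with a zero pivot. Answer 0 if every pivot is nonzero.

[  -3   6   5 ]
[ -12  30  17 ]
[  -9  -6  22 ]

Naive forward elimination:
R2 <- R2 - (4)*R1:  [  0   6  -3 ]
R3 <- R3 - (3)*R1:  [   0  -24    7 ]
R3 <- R3 - (-4)*R2:  [  0   0  -5 ]
All pivots nonzero; naive elimination completes without hitting a zero pivot.

first zero-pivot column = 0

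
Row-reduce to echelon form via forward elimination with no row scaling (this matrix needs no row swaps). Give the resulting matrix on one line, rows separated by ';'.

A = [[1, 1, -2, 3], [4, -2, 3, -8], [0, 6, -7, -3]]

Forward elimination:
R2 <- R2 - (4)*R1:  [   0   -6   11  -20 ]
R3 <- R3 - (-1)*R2:  [   0    0    4  -23 ]
Row echelon form:
[ 1   1  -2    3 ]
[ 0  -6  11  -20 ]
[ 0   0   4  -23 ]

REF = [1 1 -2 3; 0 -6 11 -20; 0 0 4 -23]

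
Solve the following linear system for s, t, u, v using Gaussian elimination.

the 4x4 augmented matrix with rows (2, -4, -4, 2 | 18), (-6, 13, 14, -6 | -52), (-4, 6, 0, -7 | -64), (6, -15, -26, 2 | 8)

(3, -4, 3, 4)

Forward elimination on [A|b]:
R2 <- R2 - (-3)*R1:  [ 0  1  2  0  2 ]
R3 <- R3 - (-2)*R1:  [   0   -2   -8   -3  -28 ]
R4 <- R4 - (3)*R1:  [   0   -3  -14   -4  -46 ]
R3 <- R3 - (-2)*R2:  [   0    0   -4   -3  -24 ]
R4 <- R4 - (-3)*R2:  [   0    0   -8   -4  -40 ]
R4 <- R4 - (2)*R3:  [ 0  0  0  2  8 ]
Row echelon form:
[ 2  -4  -4   2  |   18 ]
[ 0   1   2   0  |    2 ]
[ 0   0  -4  -3  |  -24 ]
[ 0   0   0   2  |    8 ]
Back-substitution:
v = (8) / 2 = 4
u = (-24 - (-3)*(4)) / -4 = 3
t = (2 - (2)*(3)) / 1 = -4
s = (18 - (-4)*(-4) - (-4)*(3) - (2)*(4)) / 2 = 3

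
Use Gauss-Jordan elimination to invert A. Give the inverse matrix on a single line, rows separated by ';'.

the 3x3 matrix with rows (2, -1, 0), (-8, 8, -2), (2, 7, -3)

Gauss-Jordan on [A | I]:
R1 <- (1/2)*R1:  [    1  -1/2     0  |   1/2     0     0 ]
R2 <- R2 - (-8)*R1:  [  0   4  -2  |   4   1   0 ]
R3 <- R3 - (2)*R1:  [  0   8  -3  |  -1   0   1 ]
R2 <- (1/4)*R2:  [    0     1  -1/2  |     1   1/4     0 ]
R1 <- R1 - (-1/2)*R2:  [    1     0  -1/4  |     1   1/8     0 ]
R3 <- R3 - (8)*R2:  [  0   0   1  |  -9  -2   1 ]
R1 <- R1 - (-1/4)*R3:  [    1     0     0  |  -5/4  -3/8   1/4 ]
R2 <- R2 - (-1/2)*R3:  [    0     1     0  |  -7/2  -3/4   1/2 ]
Right block of [I | A^{-1}] is the inverse:
[ -5/4  -3/8  1/4 ]
[ -7/2  -3/4  1/2 ]
[   -9    -2    1 ]

inverse = [-5/4 -3/8 1/4; -7/2 -3/4 1/2; -9 -2 1]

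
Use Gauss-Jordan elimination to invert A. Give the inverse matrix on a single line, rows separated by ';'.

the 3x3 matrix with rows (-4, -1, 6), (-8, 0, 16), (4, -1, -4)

inverse = [-1/3 5/24 1/3; -2/3 1/6 -1/3; -1/6 1/6 1/6]

Gauss-Jordan on [A | I]:
R1 <- (1/-4)*R1:  [    1   1/4  -3/2  |  -1/4     0     0 ]
R2 <- R2 - (-8)*R1:  [  0   2   4  |  -2   1   0 ]
R3 <- R3 - (4)*R1:  [  0  -2   2  |   1   0   1 ]
R2 <- (1/2)*R2:  [   0    1    2  |   -1  1/2    0 ]
R1 <- R1 - (1/4)*R2:  [    1     0    -2  |     0  -1/8     0 ]
R3 <- R3 - (-2)*R2:  [  0   0   6  |  -1   1   1 ]
R3 <- (1/6)*R3:  [    0     0     1  |  -1/6   1/6   1/6 ]
R1 <- R1 - (-2)*R3:  [    1     0     0  |  -1/3  5/24   1/3 ]
R2 <- R2 - (2)*R3:  [    0     1     0  |  -2/3   1/6  -1/3 ]
Right block of [I | A^{-1}] is the inverse:
[ -1/3  5/24   1/3 ]
[ -2/3   1/6  -1/3 ]
[ -1/6   1/6   1/6 ]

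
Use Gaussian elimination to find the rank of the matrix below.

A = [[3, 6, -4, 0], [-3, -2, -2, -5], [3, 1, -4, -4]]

rank(A) = 3

Row reduction:
R2 <- R2 - (-1)*R1:  [  0   4  -6  -5 ]
R3 <- R3 - (1)*R1:  [  0  -5   0  -4 ]
R3 <- R3 - (-5/4)*R2:  [     0      0  -15/2  -41/4 ]
Row echelon form:
[ 3  6     -4      0 ]
[ 0  4     -6     -5 ]
[ 0  0  -15/2  -41/4 ]
Nonzero rows / pivot columns: 3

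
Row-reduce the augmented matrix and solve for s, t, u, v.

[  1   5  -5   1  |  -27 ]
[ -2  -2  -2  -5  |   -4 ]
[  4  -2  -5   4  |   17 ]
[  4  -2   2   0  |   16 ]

Forward elimination on [A|b]:
R2 <- R2 - (-2)*R1:  [   0    8  -12   -3  -58 ]
R3 <- R3 - (4)*R1:  [   0  -22   15    0  125 ]
R4 <- R4 - (4)*R1:  [   0  -22   22   -4  124 ]
R3 <- R3 - (-11/4)*R2:  [     0      0    -18  -33/4  -69/2 ]
R4 <- R4 - (-11/4)*R2:  [     0      0    -11  -49/4  -71/2 ]
R4 <- R4 - (11/18)*R3:  [       0        0        0  -173/24  -173/12 ]
Row echelon form:
[ 1  5   -5        1  |      -27 ]
[ 0  8  -12       -3  |      -58 ]
[ 0  0  -18    -33/4  |    -69/2 ]
[ 0  0    0  -173/24  |  -173/12 ]
Back-substitution:
v = (-173/12) / (-173/24) = 2
u = (-69/2 - (-33/4)*(2)) / -18 = 1
t = (-58 - (-12)*(1) - (-3)*(2)) / 8 = -5
s = (-27 - (5)*(-5) - (-5)*(1) - (1)*(2)) / 1 = 1

(1, -5, 1, 2)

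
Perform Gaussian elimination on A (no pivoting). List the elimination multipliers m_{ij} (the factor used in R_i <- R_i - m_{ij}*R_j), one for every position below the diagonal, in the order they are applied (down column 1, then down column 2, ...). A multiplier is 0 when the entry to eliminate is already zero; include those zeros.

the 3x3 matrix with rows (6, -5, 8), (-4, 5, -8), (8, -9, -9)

multipliers: -2/3, 4/3, -7/5

Forward elimination:
R2 <- R2 - (-2/3)*R1:  [    0   5/3  -8/3 ]
R3 <- R3 - (4/3)*R1:  [     0   -7/3  -59/3 ]
R3 <- R3 - (-7/5)*R2:  [      0       0  -117/5 ]
Multipliers (in order of application): m_{21} = -2/3, m_{31} = 4/3, m_{32} = -7/5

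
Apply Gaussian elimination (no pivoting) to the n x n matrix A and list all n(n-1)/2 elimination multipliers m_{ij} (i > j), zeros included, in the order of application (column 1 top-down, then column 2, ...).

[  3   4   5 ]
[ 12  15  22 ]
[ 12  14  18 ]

Forward elimination:
R2 <- R2 - (4)*R1:  [  0  -1   2 ]
R3 <- R3 - (4)*R1:  [  0  -2  -2 ]
R3 <- R3 - (2)*R2:  [  0   0  -6 ]
Multipliers (in order of application): m_{21} = 4, m_{31} = 4, m_{32} = 2

multipliers: 4, 4, 2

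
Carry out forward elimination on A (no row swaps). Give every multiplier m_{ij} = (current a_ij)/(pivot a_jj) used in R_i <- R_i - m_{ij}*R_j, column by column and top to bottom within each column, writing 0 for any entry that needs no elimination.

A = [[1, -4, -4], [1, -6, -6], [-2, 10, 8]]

Forward elimination:
R2 <- R2 - (1)*R1:  [  0  -2  -2 ]
R3 <- R3 - (-2)*R1:  [ 0  2  0 ]
R3 <- R3 - (-1)*R2:  [  0   0  -2 ]
Multipliers (in order of application): m_{21} = 1, m_{31} = -2, m_{32} = -1

multipliers: 1, -2, -1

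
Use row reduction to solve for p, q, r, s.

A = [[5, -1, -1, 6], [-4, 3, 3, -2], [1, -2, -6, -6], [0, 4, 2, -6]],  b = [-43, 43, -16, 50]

(-2, 4, 5, -4)

Forward elimination on [A|b]:
R2 <- R2 - (-4/5)*R1:  [    0  11/5  11/5  14/5  43/5 ]
R3 <- R3 - (1/5)*R1:  [     0   -9/5  -29/5  -36/5  -37/5 ]
R3 <- R3 - (-9/11)*R2:  [      0       0      -4  -54/11   -4/11 ]
R4 <- R4 - (20/11)*R2:  [       0        0       -2  -122/11   378/11 ]
R4 <- R4 - (1/2)*R3:  [      0       0       0  -95/11  380/11 ]
Row echelon form:
[ 5    -1    -1       6  |     -43 ]
[ 0  11/5  11/5    14/5  |    43/5 ]
[ 0     0    -4  -54/11  |   -4/11 ]
[ 0     0     0  -95/11  |  380/11 ]
Back-substitution:
s = (380/11) / (-95/11) = -4
r = (-4/11 - (-54/11)*(-4)) / -4 = 5
q = (43/5 - (11/5)*(5) - (14/5)*(-4)) / (11/5) = 4
p = (-43 - (-1)*(4) - (-1)*(5) - (6)*(-4)) / 5 = -2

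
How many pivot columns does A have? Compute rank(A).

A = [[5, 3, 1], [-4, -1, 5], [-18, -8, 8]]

Row reduction:
R2 <- R2 - (-4/5)*R1:  [    0   7/5  29/5 ]
R3 <- R3 - (-18/5)*R1:  [    0  14/5  58/5 ]
R3 <- R3 - (2)*R2:  [ 0  0  0 ]
Row echelon form:
[ 5    3     1 ]
[ 0  7/5  29/5 ]
[ 0    0     0 ]
Nonzero rows / pivot columns: 2

rank(A) = 2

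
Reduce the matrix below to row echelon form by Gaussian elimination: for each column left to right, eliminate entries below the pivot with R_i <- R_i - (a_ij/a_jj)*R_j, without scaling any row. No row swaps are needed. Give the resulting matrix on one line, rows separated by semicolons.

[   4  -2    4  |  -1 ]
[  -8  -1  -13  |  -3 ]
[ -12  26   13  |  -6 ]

REF = [4 -2 4 -1; 0 -5 -5 -5; 0 0 5 -29]

Forward elimination:
R2 <- R2 - (-2)*R1:  [  0  -5  -5  -5 ]
R3 <- R3 - (-3)*R1:  [  0  20  25  -9 ]
R3 <- R3 - (-4)*R2:  [   0    0    5  -29 ]
Row echelon form:
[ 4  -2   4  |   -1 ]
[ 0  -5  -5  |   -5 ]
[ 0   0   5  |  -29 ]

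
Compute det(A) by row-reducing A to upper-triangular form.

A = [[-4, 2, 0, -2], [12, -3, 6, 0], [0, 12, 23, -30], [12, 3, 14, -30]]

Forward elimination:
R2 <- R2 - (-3)*R1:  [  0   3   6  -6 ]
R4 <- R4 - (-3)*R1:  [   0    9   14  -36 ]
R3 <- R3 - (4)*R2:  [  0   0  -1  -6 ]
R4 <- R4 - (3)*R2:  [   0    0   -4  -18 ]
R4 <- R4 - (4)*R3:  [ 0  0  0  6 ]
Upper-triangular form:
[ -4  2   0  -2 ]
[  0  3   6  -6 ]
[  0  0  -1  -6 ]
[  0  0   0   6 ]
det(A) = (-1)^0 * (-4) * (3) * (-1) * (6) = 72  (0 row swaps -> sign +1)

det(A) = 72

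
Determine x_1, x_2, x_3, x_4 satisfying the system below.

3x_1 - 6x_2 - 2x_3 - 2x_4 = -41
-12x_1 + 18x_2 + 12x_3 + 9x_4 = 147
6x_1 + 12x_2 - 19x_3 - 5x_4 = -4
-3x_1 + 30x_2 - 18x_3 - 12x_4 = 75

Forward elimination on [A|b]:
R2 <- R2 - (-4)*R1:  [   0   -6    4    1  -17 ]
R3 <- R3 - (2)*R1:  [   0   24  -15   -1   78 ]
R4 <- R4 - (-1)*R1:  [   0   24  -20  -14   34 ]
R3 <- R3 - (-4)*R2:  [  0   0   1   3  10 ]
R4 <- R4 - (-4)*R2:  [   0    0   -4  -10  -34 ]
R4 <- R4 - (-4)*R3:  [ 0  0  0  2  6 ]
Row echelon form:
[ 3  -6  -2  -2  |  -41 ]
[ 0  -6   4   1  |  -17 ]
[ 0   0   1   3  |   10 ]
[ 0   0   0   2  |    6 ]
Back-substitution:
x_4 = (6) / 2 = 3
x_3 = (10 - (3)*(3)) / 1 = 1
x_2 = (-17 - (4)*(1) - (1)*(3)) / -6 = 4
x_1 = (-41 - (-6)*(4) - (-2)*(1) - (-2)*(3)) / 3 = -3

(-3, 4, 1, 3)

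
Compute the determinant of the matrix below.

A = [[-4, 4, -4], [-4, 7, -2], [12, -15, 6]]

det(A) = 48

Forward elimination:
R2 <- R2 - (1)*R1:  [ 0  3  2 ]
R3 <- R3 - (-3)*R1:  [  0  -3  -6 ]
R3 <- R3 - (-1)*R2:  [  0   0  -4 ]
Upper-triangular form:
[ -4  4  -4 ]
[  0  3   2 ]
[  0  0  -4 ]
det(A) = (-1)^0 * (-4) * (3) * (-4) = 48  (0 row swaps -> sign +1)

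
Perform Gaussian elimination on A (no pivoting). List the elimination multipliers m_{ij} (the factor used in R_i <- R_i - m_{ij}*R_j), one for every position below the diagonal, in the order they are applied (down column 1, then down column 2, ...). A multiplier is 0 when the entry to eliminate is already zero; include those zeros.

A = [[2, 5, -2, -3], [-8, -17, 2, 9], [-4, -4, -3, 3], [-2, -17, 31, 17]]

Forward elimination:
R2 <- R2 - (-4)*R1:  [  0   3  -6  -3 ]
R3 <- R3 - (-2)*R1:  [  0   6  -7  -3 ]
R4 <- R4 - (-1)*R1:  [   0  -12   29   14 ]
R3 <- R3 - (2)*R2:  [ 0  0  5  3 ]
R4 <- R4 - (-4)*R2:  [ 0  0  5  2 ]
R4 <- R4 - (1)*R3:  [  0   0   0  -1 ]
Multipliers (in order of application): m_{21} = -4, m_{31} = -2, m_{41} = -1, m_{32} = 2, m_{42} = -4, m_{43} = 1

multipliers: -4, -2, -1, 2, -4, 1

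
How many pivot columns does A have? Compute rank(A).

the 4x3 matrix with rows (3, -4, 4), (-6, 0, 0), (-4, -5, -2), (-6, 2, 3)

rank(A) = 3

Row reduction:
R2 <- R2 - (-2)*R1:  [  0  -8   8 ]
R3 <- R3 - (-4/3)*R1:  [     0  -31/3   10/3 ]
R4 <- R4 - (-2)*R1:  [  0  -6  11 ]
R3 <- R3 - (31/24)*R2:  [  0   0  -7 ]
R4 <- R4 - (3/4)*R2:  [ 0  0  5 ]
R4 <- R4 - (-5/7)*R3:  [ 0  0  0 ]
Row echelon form:
[ 3  -4   4 ]
[ 0  -8   8 ]
[ 0   0  -7 ]
[ 0   0   0 ]
Nonzero rows / pivot columns: 3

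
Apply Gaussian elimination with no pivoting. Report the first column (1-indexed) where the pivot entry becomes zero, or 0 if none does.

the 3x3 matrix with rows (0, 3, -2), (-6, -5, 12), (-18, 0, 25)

Naive forward elimination:
Pivot entry (1,1) is zero but row 2 has -6 in column 1 -> naive elimination stops; a row interchange (e.g. R1 <-> R2) would be required here.

first zero-pivot column = 1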